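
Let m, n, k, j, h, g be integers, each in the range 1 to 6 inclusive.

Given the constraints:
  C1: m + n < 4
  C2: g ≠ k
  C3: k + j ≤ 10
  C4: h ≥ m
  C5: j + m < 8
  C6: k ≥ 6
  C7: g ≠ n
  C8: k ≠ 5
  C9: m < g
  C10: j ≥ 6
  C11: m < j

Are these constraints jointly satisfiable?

From constraint 6: k ≥ 6. From constraint 10: j ≥ 6. Hence k + j ≥ 12. But constraint 3 requires k + j ≤ 10, and 10 < 12. Contradiction.

Unsatisfiable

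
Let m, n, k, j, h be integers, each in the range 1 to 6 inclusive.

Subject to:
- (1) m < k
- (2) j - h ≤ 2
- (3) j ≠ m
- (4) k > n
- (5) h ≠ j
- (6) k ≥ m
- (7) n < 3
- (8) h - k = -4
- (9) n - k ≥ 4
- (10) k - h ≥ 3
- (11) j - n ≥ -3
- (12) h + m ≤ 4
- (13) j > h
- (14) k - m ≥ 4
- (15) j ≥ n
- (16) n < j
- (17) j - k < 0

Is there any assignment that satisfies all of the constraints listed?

Unsatisfiable

Constraints 2, 9, 10, and 11 give h − j ≥ -2, j − n ≥ -3, n − k ≥ 4, k − h ≥ 3.
Adding all 4 inequalities: the left sides telescope to 0, and the right sides sum to (-2) + (-3) + 4 + 3 = 2. So 0 ≥ 2, which is false.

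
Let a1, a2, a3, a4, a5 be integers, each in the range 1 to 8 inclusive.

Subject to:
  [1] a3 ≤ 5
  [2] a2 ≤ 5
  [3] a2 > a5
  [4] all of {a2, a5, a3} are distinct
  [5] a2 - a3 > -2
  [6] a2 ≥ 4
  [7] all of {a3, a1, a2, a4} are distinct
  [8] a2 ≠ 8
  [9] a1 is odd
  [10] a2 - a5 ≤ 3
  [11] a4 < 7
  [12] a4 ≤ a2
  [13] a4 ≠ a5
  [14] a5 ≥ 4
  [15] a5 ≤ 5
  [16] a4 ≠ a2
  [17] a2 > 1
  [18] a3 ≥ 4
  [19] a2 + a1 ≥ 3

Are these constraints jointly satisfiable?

Unsatisfiable

Constraints 1, 2, 6, 14, 15, and 18 confine each of a2, a5, a3 to the 2 values {4, 5}.
Constraint 4 requires all 3 of them to be distinct, but only 2 values are available — impossible by the pigeonhole principle.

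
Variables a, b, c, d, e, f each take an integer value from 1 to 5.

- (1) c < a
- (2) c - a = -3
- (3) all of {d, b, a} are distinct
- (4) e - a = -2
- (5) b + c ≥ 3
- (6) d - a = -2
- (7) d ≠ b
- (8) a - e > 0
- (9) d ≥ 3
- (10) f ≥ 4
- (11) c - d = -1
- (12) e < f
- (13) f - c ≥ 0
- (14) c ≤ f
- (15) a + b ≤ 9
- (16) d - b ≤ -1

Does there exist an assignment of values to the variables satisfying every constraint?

Try a = 5, b = 4, c = 2, d = 3, e = 3, f = 4.
Check constraint 2: c - a = -3; constraint 4: e - a = -2; constraint 5: b + c = 6. The remaining constraints are straightforward to verify.

Satisfiable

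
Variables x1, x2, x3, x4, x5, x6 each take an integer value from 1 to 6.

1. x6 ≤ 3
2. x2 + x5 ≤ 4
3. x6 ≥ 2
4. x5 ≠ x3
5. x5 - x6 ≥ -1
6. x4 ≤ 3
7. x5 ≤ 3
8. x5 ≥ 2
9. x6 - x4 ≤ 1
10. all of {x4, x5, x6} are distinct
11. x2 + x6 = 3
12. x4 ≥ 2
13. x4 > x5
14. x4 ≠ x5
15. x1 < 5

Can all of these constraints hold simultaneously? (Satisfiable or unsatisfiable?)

Unsatisfiable

Constraints 1, 3, 6, 7, 8, and 12 confine each of x4, x5, x6 to the 2 values {2, 3}.
Constraint 10 requires all 3 of them to be distinct, but only 2 values are available — impossible by the pigeonhole principle.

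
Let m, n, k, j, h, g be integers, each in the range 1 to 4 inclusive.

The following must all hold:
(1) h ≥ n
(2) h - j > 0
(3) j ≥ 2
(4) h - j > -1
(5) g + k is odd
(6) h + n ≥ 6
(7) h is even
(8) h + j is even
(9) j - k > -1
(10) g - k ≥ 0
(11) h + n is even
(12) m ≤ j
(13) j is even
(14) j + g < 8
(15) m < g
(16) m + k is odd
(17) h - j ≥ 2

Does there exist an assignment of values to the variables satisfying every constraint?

Satisfiable

The assignment m = 1, n = 4, k = 2, j = 2, h = 4, g = 3 works:
  constraint 2 holds since h - j = 2.
  constraint 4 holds since h - j = 2.
  constraint 6 holds since h + n = 8.
The rest check out directly.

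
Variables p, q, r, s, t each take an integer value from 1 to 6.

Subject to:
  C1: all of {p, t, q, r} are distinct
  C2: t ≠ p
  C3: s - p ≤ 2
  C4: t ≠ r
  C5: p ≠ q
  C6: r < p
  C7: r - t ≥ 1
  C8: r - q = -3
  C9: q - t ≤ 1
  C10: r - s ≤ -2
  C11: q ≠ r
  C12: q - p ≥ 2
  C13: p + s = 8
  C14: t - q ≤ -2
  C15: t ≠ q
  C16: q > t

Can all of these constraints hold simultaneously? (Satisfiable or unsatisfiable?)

Unsatisfiable

Constraints 3, 7, 9, 10, and 12 give p − s ≥ -2, s − r ≥ 2, r − t ≥ 1, t − q ≥ -1, q − p ≥ 2.
Adding all 5 inequalities: the left sides telescope to 0, and the right sides sum to (-2) + 2 + 1 + (-1) + 2 = 2. So 0 ≥ 2, which is false.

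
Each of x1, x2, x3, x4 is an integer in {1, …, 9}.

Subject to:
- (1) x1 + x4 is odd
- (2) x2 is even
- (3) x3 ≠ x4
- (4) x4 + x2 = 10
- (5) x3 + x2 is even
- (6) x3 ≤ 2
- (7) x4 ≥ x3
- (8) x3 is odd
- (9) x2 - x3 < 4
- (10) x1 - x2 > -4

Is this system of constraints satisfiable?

Constraint 8 makes x3 odd and constraint 2 makes x2 even, so x3 + x2 must be odd. Constraint 5 says x3 + x2 is even — contradiction.

Unsatisfiable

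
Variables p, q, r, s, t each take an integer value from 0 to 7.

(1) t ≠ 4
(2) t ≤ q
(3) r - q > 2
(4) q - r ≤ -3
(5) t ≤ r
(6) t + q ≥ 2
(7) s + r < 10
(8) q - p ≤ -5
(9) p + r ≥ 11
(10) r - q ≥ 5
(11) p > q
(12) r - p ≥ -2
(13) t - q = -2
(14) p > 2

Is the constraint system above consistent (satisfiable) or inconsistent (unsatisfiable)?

Satisfiable

The assignment p = 7, q = 2, r = 7, s = 0, t = 0 works:
  constraint 3 holds since r - q = 5.
  constraint 4 holds since q - r = -5.
The rest check out directly.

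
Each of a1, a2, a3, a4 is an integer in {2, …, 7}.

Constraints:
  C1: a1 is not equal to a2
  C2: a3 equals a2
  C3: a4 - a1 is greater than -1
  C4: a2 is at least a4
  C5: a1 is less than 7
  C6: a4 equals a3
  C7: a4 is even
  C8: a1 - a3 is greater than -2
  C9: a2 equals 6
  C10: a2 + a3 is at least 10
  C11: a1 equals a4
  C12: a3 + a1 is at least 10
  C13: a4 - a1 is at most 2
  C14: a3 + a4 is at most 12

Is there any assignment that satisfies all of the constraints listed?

Unsatisfiable

From constraints 2, 6, and 11, a1 = a4 = a3 = a2, so a1 = a2. But constraint 1 says a1 ≠ a2. Contradiction.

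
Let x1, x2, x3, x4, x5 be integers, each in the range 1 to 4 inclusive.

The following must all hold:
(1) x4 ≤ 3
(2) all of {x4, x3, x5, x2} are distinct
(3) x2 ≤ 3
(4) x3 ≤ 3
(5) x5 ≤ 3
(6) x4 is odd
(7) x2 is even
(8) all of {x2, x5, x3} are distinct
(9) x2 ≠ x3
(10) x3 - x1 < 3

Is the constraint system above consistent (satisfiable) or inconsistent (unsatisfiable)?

Unsatisfiable

Constraints 1, 3, 4, and 5 confine each of x4, x3, x5, x2 to the 3 values {1, …, 3} (the domain already gives each ≥ 1).
Constraint 2 requires all 4 of them to be distinct, but only 3 values are available — impossible by the pigeonhole principle.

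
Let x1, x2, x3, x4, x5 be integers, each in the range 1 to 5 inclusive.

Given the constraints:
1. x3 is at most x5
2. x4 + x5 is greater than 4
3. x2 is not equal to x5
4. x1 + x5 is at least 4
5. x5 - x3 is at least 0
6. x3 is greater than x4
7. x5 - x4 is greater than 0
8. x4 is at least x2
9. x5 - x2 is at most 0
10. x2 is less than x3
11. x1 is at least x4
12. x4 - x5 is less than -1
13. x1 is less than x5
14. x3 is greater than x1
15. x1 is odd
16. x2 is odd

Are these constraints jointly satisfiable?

Constraints 1, 8, 9, 11, and 14 give x5 ≤ x2, x2 ≤ x4, x4 ≤ x1, x1 < x3, x3 ≤ x5. Chaining: x5 ≤ x2 ≤ x4 ≤ x1 < x3 ≤ x5, which forces x5 < x5 — impossible.

Unsatisfiable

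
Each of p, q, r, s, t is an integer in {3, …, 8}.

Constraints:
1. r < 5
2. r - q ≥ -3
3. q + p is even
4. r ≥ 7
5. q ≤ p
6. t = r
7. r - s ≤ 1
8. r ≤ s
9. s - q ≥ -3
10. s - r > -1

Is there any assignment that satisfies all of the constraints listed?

Unsatisfiable

From constraint 4: r ≥ 7. From constraint 1: r ≤ 4. But 4 < 7, so no value of r works.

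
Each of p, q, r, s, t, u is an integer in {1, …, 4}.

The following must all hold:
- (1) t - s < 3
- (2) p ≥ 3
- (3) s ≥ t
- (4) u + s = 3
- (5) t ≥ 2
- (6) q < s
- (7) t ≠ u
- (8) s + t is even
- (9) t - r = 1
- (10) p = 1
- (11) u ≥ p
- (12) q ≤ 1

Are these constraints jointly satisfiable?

From constraints 2 and 11: u ≥ p ≥ 3. From constraints 3 and 5: s ≥ t ≥ 2. Hence u + s ≥ 5. But constraint 4 requires u + s = 3, and 3 < 5. Contradiction.

Unsatisfiable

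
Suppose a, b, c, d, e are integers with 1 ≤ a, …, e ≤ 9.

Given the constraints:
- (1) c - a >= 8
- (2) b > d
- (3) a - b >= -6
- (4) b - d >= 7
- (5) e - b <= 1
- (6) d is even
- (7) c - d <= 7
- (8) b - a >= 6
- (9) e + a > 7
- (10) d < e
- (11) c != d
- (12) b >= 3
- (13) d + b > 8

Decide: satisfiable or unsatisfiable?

Constraints 1, 3, 4, and 7 give a − b ≥ -6, b − d ≥ 7, d − c ≥ -7, c − a ≥ 8.
Adding all 4 inequalities: the left sides telescope to 0, and the right sides sum to (-6) + 7 + (-7) + 8 = 2. So 0 ≥ 2, which is false.

Unsatisfiable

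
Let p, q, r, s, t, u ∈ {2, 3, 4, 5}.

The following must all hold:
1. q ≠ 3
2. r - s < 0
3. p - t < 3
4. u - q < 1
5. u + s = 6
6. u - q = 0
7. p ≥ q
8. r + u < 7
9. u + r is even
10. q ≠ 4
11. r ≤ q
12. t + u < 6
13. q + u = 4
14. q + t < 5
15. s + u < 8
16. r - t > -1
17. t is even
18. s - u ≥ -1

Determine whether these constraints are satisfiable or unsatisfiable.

Satisfiable

Setting (p, q, r, s, t, u) = (2, 2, 2, 4, 2, 2) satisfies everything: constraint 2: r - s = -2; constraint 3: p - t = 0, and the others follow.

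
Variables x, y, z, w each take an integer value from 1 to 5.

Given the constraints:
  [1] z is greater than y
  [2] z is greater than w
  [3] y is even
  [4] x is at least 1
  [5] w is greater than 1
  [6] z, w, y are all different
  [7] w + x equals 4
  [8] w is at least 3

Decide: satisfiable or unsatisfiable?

Take x = 1, y = 2, z = 4, w = 3. Then constraint 6: values 4, 3, 2 are distinct; constraint 7: w + x = 4, and every other listed constraint is also met.

Satisfiable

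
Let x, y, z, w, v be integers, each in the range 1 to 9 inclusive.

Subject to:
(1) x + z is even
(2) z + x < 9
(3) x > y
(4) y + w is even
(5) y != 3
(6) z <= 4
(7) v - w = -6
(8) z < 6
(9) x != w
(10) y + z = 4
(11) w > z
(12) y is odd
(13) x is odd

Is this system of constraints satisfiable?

The assignment x = 5, y = 1, z = 3, w = 7, v = 1 works:
  constraint 2 holds since z + x = 8.
  constraint 7 holds since v - w = -6.
The rest check out directly.

Satisfiable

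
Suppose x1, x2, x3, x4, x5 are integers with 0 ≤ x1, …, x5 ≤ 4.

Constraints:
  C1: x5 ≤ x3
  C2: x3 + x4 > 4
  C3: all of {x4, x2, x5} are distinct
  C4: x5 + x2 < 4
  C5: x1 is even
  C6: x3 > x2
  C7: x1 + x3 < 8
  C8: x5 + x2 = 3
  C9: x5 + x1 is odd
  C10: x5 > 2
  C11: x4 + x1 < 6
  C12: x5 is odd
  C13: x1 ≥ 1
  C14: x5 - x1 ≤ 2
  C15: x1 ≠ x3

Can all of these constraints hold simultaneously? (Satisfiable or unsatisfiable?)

One satisfying assignment is x1 = 2, x2 = 0, x3 = 4, x4 = 1, x5 = 3.
For the less obvious constraints — constraint 2: x3 + x4 = 5; constraint 4: x5 + x2 = 3 — and the others hold by inspection.

Satisfiable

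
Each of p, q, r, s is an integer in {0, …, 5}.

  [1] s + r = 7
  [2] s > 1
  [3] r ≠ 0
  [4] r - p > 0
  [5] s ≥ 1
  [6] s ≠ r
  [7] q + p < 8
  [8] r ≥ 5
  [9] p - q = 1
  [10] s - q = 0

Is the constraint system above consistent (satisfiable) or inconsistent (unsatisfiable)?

Take p = 3, q = 2, r = 5, s = 2. Then constraint 1: s + r = 7; constraint 4: r - p = 2; constraint 7: q + p = 5, and every other listed constraint is also met.

Satisfiable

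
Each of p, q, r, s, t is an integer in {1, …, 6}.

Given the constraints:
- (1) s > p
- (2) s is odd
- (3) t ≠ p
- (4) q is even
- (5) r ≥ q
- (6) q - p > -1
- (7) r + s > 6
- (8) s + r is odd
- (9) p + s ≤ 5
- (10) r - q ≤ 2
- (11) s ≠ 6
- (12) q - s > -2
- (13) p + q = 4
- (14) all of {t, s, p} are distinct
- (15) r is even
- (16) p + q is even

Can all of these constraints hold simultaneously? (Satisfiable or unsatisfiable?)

The assignment p = 2, q = 2, r = 4, s = 3, t = 1 works:
  constraint 6 holds since q - p = 0.
  constraint 7 holds since r + s = 7.
The rest check out directly.

Satisfiable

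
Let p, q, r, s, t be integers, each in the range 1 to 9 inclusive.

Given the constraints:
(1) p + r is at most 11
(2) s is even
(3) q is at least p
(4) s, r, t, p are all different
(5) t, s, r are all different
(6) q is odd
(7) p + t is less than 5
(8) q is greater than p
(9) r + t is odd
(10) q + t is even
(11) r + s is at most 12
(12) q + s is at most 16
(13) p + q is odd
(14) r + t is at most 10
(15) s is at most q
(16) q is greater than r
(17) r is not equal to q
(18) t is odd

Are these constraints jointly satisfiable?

Setting (p, q, r, s, t) = (2, 9, 8, 4, 1) satisfies everything: constraint 1: p + r = 10; constraint 7: p + t = 3, and the others follow.

Satisfiable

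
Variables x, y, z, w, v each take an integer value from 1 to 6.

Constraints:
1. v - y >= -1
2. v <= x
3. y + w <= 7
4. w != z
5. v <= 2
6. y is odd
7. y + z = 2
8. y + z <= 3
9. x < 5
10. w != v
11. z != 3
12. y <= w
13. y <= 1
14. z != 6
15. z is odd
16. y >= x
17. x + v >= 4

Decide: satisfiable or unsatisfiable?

From constraints 13 and 16: x ≤ y ≤ 1. From constraint 5: v ≤ 2. Hence x + v ≤ 3. But constraint 17 requires x + v ≥ 4, and 4 > 3. Contradiction.

Unsatisfiable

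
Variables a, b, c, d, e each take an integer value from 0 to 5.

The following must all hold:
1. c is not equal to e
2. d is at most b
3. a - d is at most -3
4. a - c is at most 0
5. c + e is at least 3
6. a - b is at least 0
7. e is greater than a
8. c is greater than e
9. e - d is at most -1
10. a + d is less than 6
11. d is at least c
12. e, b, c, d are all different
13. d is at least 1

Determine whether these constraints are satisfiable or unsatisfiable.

Constraints 2, 6, 7, 8, and 11 give d ≤ b, b ≤ a, a < e, e < c, c ≤ d. Chaining: d ≤ b ≤ a < e < c ≤ d, which forces d < d — impossible.

Unsatisfiable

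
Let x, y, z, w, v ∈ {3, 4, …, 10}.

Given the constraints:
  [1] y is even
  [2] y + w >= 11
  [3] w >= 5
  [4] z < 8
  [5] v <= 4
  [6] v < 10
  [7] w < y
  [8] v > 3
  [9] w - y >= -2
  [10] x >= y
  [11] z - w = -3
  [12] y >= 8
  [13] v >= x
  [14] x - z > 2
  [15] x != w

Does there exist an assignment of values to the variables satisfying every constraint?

From constraints 10 and 12: x ≥ y and y ≥ 8, so x ≥ 8. From constraints 5 and 13: x ≤ v and v ≤ 4, so x ≤ 4. But 4 < 8, so no value of x works.

Unsatisfiable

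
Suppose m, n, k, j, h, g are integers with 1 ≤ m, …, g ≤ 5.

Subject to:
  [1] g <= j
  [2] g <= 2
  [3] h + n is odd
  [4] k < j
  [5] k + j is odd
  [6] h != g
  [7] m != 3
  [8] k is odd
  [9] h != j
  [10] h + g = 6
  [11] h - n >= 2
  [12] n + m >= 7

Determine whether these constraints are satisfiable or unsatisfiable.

Setting (m, n, k, j, h, g) = (5, 2, 1, 2, 5, 1) satisfies everything: constraint 10: h + g = 6; constraint 11: h - n = 3; constraint 12: n + m = 7, and the others follow.

Satisfiable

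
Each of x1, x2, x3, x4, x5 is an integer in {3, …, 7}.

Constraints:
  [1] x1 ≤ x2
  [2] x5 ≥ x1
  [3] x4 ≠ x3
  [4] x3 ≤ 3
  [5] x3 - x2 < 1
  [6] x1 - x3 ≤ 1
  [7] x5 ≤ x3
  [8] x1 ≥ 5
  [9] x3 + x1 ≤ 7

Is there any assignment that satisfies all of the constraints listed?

From constraints 2 and 8: x5 ≥ x1 and x1 ≥ 5, so x5 ≥ 5. From constraints 4 and 7: x5 ≤ x3 and x3 ≤ 3, so x5 ≤ 3. But 3 < 5, so no value of x5 works.

Unsatisfiable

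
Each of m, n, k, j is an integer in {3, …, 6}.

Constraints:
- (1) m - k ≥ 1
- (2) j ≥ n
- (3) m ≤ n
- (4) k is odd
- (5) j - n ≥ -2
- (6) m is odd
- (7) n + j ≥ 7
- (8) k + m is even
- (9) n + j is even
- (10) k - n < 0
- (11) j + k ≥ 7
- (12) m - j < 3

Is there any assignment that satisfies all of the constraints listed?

Satisfiable

Take m = 5, n = 5, k = 3, j = 5. Then constraint 1: m - k = 2; constraint 5: j - n = 0, and every other listed constraint is also met.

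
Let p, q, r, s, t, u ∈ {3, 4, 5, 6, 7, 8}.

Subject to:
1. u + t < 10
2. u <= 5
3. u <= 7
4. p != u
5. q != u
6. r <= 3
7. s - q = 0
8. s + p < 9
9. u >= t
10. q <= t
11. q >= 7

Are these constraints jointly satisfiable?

From constraints 10 and 11: t ≥ q and q ≥ 7, so t ≥ 7. From constraints 2 and 9: t ≤ u and u ≤ 5, so t ≤ 5. But 5 < 7, so no value of t works.

Unsatisfiable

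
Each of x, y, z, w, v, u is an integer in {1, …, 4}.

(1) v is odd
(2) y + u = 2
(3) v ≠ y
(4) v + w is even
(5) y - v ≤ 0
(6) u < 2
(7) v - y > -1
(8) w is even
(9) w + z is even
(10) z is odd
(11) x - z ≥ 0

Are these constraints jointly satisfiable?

Constraint 1 makes v odd and constraint 8 makes w even, so v + w must be odd. Constraint 4 says v + w is even — contradiction.

Unsatisfiable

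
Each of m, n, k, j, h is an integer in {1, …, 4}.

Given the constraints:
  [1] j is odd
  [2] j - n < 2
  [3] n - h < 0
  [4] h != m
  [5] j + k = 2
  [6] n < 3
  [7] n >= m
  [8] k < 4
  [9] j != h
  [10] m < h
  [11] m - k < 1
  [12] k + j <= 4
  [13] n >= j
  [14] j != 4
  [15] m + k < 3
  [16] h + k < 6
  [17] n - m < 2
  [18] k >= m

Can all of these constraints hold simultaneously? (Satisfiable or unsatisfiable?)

Try m = 1, n = 1, k = 1, j = 1, h = 2.
Check constraint 2: j - n = 0; constraint 3: n - h = -1; constraint 5: j + k = 2. The remaining constraints are straightforward to verify.

Satisfiable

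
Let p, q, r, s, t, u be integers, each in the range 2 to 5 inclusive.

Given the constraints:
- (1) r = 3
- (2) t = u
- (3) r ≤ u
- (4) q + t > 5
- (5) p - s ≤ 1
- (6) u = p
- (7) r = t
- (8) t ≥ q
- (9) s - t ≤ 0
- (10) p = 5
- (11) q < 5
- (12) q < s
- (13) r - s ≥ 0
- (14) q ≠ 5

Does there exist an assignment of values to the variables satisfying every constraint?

Unsatisfiable

Constraint 1 fixes r = 3 and constraint 10 fixes p = 5. Constraints 2, 6, and 7 give r = t = u = p, so r = p. But 3 ≠ 5 — contradiction.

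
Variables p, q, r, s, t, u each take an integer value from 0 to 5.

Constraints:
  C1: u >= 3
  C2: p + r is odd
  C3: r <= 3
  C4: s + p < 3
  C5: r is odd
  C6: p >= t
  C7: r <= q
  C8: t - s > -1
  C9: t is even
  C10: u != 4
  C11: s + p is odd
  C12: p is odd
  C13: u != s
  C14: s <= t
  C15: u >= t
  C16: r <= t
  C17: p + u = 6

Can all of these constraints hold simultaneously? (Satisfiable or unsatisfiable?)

Unsatisfiable

Constraint 12 makes p odd and constraint 5 makes r odd, so p + r must be even. Constraint 2 says p + r is odd — contradiction.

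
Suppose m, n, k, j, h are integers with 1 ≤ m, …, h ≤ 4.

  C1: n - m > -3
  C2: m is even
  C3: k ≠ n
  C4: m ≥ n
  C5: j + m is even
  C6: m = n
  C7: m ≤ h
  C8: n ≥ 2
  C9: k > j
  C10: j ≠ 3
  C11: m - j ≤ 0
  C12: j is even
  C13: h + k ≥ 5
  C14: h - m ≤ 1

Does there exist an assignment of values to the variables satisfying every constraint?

Satisfiable

The assignment m = 2, n = 2, k = 4, j = 2, h = 2 works:
  constraint 1 holds since n - m = 0.
  constraint 11 holds since m - j = 0.
  constraint 13 holds since h + k = 6.
The rest check out directly.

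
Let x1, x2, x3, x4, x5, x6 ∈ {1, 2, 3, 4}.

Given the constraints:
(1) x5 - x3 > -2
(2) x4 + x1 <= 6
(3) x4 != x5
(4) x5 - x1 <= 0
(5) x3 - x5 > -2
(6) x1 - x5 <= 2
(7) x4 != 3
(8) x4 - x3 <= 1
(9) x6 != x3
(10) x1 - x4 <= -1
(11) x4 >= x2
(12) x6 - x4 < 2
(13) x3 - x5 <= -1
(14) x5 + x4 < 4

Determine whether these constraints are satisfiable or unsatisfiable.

Constraints 4, 8, 10, and 13 give x5 − x3 ≥ 1, x3 − x4 ≥ -1, x4 − x1 ≥ 1, x1 − x5 ≥ 0.
Adding all 4 inequalities: the left sides telescope to 0, and the right sides sum to 1 + (-1) + 1 + 0 = 1. So 0 ≥ 1, which is false.

Unsatisfiable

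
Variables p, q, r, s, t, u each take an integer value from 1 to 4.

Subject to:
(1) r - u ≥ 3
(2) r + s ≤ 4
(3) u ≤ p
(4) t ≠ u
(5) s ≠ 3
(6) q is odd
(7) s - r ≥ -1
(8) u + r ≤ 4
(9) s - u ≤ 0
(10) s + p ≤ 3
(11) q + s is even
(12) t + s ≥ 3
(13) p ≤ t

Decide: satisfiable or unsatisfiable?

Unsatisfiable

Constraints 1, 7, and 9 give u − s ≥ 0, s − r ≥ -1, r − u ≥ 3.
Adding all 3 inequalities: the left sides telescope to 0, and the right sides sum to 0 + (-1) + 3 = 2. So 0 ≥ 2, which is false.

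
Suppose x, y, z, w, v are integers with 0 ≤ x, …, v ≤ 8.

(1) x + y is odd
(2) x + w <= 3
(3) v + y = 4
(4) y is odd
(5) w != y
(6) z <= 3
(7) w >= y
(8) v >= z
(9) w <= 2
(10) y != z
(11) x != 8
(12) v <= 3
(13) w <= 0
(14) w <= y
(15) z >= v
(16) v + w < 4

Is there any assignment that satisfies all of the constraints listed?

Unsatisfiable

From constraints 6 and 15: v ≤ z ≤ 3. From constraints 7 and 13: y ≤ w ≤ 0. Hence v + y ≤ 3. But constraint 3 requires v + y = 4, and 4 > 3. Contradiction.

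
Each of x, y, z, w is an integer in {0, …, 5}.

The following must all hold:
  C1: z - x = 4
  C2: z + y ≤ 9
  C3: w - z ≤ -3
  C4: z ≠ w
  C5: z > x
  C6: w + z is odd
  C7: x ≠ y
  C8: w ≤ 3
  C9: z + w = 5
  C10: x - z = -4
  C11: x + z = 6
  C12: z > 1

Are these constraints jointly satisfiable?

Setting (x, y, z, w) = (1, 2, 5, 0) satisfies everything: constraint 1: z - x = 4; constraint 2: z + y = 7; constraint 3: w - z = -5, and the others follow.

Satisfiable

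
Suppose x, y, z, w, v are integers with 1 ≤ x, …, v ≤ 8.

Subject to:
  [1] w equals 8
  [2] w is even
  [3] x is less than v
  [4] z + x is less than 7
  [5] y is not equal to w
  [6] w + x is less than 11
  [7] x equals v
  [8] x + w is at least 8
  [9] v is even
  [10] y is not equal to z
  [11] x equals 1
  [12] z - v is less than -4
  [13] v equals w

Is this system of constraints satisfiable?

Constraint 11 fixes x = 1 and constraint 1 fixes w = 8. Constraints 7 and 13 give x = v = w, so x = w. But 1 ≠ 8 — contradiction.

Unsatisfiable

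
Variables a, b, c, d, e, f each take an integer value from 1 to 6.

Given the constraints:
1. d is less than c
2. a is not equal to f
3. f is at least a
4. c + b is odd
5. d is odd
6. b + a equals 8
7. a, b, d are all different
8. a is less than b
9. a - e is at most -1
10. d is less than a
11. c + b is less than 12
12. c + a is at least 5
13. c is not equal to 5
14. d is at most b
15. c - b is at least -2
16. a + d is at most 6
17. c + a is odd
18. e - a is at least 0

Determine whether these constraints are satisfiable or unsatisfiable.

Take a = 3, b = 5, c = 4, d = 1, e = 4, f = 6. Then constraint 6: b + a = 8; constraint 9: a - e = -1; constraint 11: c + b = 9, and every other listed constraint is also met.

Satisfiable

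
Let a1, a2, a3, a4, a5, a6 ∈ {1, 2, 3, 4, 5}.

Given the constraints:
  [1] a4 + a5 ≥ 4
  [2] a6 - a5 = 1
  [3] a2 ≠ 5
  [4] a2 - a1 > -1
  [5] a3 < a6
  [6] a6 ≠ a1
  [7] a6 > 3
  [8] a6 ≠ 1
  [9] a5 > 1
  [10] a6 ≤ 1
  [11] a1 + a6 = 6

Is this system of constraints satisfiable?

Unsatisfiable

From constraint 7: a6 ≥ 4. From constraint 10: a6 ≤ 1. But 1 < 4, so no value of a6 works.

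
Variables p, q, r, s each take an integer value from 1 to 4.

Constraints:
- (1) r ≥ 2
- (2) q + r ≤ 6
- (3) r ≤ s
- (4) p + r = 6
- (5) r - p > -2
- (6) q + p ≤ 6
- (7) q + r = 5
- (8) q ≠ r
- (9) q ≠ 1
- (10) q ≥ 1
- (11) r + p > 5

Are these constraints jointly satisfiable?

The assignment p = 3, q = 2, r = 3, s = 4 works:
  constraint 2 holds since q + r = 5.
  constraint 4 holds since p + r = 6.
The rest check out directly.

Satisfiable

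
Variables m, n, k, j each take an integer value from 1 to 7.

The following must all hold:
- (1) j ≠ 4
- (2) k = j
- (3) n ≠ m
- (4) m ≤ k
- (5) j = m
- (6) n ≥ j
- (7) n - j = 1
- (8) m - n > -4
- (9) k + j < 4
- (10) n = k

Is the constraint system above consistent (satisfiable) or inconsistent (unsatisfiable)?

Unsatisfiable

From constraints 2, 5, and 10, n = k = j = m, so n = m. But constraint 3 says n ≠ m. Contradiction.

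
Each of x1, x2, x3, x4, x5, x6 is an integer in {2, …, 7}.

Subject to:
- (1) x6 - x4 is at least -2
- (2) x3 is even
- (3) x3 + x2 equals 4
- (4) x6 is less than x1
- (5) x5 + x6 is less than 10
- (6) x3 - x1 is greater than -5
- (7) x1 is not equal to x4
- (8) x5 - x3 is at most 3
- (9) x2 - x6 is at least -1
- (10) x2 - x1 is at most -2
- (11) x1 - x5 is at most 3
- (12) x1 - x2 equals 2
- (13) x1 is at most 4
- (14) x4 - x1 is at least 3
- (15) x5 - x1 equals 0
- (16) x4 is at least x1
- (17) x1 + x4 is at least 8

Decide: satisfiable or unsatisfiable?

Unsatisfiable

Constraints 1, 9, 10, and 14 give x4 − x1 ≥ 3, x1 − x2 ≥ 2, x2 − x6 ≥ -1, x6 − x4 ≥ -2.
Adding all 4 inequalities: the left sides telescope to 0, and the right sides sum to 3 + 2 + (-1) + (-2) = 2. So 0 ≥ 2, which is false.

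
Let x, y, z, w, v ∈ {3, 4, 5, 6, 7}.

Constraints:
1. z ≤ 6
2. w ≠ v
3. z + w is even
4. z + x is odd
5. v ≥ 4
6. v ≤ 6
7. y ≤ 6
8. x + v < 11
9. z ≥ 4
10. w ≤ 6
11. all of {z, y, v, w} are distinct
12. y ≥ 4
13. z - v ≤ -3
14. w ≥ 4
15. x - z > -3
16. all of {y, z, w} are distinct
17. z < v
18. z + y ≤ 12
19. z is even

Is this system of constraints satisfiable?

Unsatisfiable

Constraints 1, 5, 6, 7, 9, 10, 12, and 14 confine each of z, y, v, w to the 3 values {4, …, 6}.
Constraint 11 requires all 4 of them to be distinct, but only 3 values are available — impossible by the pigeonhole principle.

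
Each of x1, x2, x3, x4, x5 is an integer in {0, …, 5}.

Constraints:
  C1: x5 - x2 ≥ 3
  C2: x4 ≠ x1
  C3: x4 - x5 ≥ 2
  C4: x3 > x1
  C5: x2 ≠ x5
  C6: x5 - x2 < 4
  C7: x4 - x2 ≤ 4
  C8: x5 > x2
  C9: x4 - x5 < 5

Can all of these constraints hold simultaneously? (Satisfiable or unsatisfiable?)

Constraints 1, 3, and 7 give x4 − x5 ≥ 2, x5 − x2 ≥ 3, x2 − x4 ≥ -4.
Adding all 3 inequalities: the left sides telescope to 0, and the right sides sum to 2 + 3 + (-4) = 1. So 0 ≥ 1, which is false.

Unsatisfiable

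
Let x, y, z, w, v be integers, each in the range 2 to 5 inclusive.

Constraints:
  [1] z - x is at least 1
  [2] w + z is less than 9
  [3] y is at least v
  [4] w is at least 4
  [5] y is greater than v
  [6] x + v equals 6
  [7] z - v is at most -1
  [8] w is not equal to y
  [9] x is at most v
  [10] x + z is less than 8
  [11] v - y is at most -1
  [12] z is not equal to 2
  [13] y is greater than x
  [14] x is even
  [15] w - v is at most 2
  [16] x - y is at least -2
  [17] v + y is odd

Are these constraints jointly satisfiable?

Constraints 1, 7, 11, and 16 give x − y ≥ -2, y − v ≥ 1, v − z ≥ 1, z − x ≥ 1.
Adding all 4 inequalities: the left sides telescope to 0, and the right sides sum to (-2) + 1 + 1 + 1 = 1. So 0 ≥ 1, which is false.

Unsatisfiable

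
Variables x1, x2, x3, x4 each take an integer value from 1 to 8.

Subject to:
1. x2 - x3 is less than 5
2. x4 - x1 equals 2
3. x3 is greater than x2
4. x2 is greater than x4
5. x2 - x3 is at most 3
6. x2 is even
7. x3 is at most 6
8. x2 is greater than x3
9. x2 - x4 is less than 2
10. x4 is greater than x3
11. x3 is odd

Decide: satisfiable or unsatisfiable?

Unsatisfiable

Constraints 3, 4, and 10 give x4 < x2, x2 < x3, x3 < x4. Chaining: x4 < x2 < x3 < x4, which forces x4 < x4 — impossible.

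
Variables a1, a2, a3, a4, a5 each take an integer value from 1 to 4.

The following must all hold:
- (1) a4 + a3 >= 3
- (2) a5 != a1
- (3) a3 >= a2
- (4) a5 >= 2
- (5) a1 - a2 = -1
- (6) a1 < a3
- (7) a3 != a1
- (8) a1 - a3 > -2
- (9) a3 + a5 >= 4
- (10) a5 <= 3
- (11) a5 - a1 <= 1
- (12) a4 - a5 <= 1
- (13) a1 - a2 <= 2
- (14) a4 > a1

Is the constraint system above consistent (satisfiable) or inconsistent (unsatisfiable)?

Satisfiable

Setting (a1, a2, a3, a4, a5) = (1, 2, 2, 2, 2) satisfies everything: constraint 1: a4 + a3 = 4; constraint 5: a1 - a2 = -1; constraint 8: a1 - a3 = -1, and the others follow.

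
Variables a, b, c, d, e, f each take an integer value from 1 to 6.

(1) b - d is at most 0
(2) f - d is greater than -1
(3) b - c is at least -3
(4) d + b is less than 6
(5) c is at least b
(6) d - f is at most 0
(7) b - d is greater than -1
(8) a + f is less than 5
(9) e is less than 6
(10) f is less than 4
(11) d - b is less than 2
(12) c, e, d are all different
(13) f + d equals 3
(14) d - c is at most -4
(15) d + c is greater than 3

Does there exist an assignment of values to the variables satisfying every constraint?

Constraints 1, 3, and 14 give b − c ≥ -3, c − d ≥ 4, d − b ≥ 0.
Adding all 3 inequalities: the left sides telescope to 0, and the right sides sum to (-3) + 4 + 0 = 1. So 0 ≥ 1, which is false.

Unsatisfiable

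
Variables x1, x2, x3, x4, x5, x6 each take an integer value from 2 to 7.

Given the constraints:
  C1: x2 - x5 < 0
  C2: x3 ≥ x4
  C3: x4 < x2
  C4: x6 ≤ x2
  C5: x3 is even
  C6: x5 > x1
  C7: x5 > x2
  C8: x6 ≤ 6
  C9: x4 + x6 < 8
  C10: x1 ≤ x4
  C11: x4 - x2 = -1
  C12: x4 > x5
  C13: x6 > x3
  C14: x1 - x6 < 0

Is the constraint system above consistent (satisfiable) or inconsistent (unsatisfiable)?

Constraints 1, 2, 4, 12, and 13 give x3 < x6, x6 ≤ x2, x2 < x5, x5 < x4, x4 ≤ x3. Chaining: x3 < x6 ≤ x2 < x5 < x4 ≤ x3, which forces x3 < x3 — impossible.

Unsatisfiable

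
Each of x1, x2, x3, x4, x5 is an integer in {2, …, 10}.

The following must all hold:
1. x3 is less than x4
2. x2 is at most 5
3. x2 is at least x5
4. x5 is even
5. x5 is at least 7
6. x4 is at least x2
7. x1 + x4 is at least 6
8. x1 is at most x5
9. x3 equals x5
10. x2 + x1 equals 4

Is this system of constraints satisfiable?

From constraints 3 and 5: x2 ≥ x5 and x5 ≥ 7, so x2 ≥ 7. From constraint 2: x2 ≤ 5. But 5 < 7, so no value of x2 works.

Unsatisfiable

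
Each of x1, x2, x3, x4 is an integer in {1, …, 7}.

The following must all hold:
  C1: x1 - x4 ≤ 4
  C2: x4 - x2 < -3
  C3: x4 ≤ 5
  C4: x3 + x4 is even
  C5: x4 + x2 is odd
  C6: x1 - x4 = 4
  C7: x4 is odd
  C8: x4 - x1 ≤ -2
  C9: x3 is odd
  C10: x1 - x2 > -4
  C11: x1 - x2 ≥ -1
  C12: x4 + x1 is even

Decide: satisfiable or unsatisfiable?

One satisfying assignment is x1 = 5, x2 = 6, x3 = 5, x4 = 1.
For the less obvious constraints — constraint 1: x1 - x4 = 4; constraint 2: x4 - x2 = -5; constraint 6: x1 - x4 = 4 — and the others hold by inspection.

Satisfiable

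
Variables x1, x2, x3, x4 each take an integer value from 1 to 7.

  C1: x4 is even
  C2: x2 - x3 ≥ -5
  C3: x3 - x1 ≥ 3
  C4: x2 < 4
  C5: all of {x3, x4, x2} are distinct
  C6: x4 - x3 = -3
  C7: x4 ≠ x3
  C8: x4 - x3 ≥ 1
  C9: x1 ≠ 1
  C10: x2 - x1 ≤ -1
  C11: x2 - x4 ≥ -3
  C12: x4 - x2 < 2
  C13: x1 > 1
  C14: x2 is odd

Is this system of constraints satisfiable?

Unsatisfiable

Constraints 3, 8, 10, and 11 give x3 − x1 ≥ 3, x1 − x2 ≥ 1, x2 − x4 ≥ -3, x4 − x3 ≥ 1.
Adding all 4 inequalities: the left sides telescope to 0, and the right sides sum to 3 + 1 + (-3) + 1 = 2. So 0 ≥ 2, which is false.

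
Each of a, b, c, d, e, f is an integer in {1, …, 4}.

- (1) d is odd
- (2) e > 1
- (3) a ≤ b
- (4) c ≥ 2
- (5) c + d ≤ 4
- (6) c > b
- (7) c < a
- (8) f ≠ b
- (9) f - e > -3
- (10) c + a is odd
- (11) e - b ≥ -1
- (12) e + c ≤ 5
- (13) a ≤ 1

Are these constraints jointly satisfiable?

Constraints 3, 6, and 7 give c < a, a ≤ b, b < c. Chaining: c < a ≤ b < c, which forces c < c — impossible.

Unsatisfiable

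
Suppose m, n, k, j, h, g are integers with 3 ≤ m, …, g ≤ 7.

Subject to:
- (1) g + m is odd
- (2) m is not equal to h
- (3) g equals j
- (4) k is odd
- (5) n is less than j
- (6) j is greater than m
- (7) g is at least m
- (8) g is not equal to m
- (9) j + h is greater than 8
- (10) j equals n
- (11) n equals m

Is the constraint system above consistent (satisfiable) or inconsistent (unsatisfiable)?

From constraints 3, 10, and 11, g = j = n = m, so g = m. But constraint 8 says g ≠ m. Contradiction.

Unsatisfiable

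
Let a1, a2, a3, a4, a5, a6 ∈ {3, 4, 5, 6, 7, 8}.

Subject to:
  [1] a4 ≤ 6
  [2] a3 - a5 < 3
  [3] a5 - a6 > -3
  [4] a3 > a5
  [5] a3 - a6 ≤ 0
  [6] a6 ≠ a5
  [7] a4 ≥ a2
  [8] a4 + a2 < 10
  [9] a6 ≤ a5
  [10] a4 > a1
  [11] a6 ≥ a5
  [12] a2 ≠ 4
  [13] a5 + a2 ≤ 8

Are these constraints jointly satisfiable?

Unsatisfiable

Constraints 4, 5, and 9 give a3 ≤ a6, a6 ≤ a5, a5 < a3. Chaining: a3 ≤ a6 ≤ a5 < a3, which forces a3 < a3 — impossible.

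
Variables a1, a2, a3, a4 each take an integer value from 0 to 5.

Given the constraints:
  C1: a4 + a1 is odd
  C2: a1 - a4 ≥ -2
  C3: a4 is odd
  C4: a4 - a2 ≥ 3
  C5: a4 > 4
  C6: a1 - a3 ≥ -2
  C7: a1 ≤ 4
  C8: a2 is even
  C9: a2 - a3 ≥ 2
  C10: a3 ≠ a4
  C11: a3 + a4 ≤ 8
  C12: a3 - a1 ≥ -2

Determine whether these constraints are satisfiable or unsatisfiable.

Unsatisfiable

Constraints 2, 4, 9, and 12 give a2 − a3 ≥ 2, a3 − a1 ≥ -2, a1 − a4 ≥ -2, a4 − a2 ≥ 3.
Adding all 4 inequalities: the left sides telescope to 0, and the right sides sum to 2 + (-2) + (-2) + 3 = 1. So 0 ≥ 1, which is false.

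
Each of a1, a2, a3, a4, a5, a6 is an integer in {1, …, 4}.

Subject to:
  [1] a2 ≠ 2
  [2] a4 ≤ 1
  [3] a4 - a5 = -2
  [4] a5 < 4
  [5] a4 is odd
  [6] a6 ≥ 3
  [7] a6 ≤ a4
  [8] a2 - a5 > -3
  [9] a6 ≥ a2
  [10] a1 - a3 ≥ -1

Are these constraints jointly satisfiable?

From constraint 6: a6 ≥ 3. From constraints 2 and 7: a6 ≤ a4 and a4 ≤ 1, so a6 ≤ 1. But 1 < 3, so no value of a6 works.

Unsatisfiable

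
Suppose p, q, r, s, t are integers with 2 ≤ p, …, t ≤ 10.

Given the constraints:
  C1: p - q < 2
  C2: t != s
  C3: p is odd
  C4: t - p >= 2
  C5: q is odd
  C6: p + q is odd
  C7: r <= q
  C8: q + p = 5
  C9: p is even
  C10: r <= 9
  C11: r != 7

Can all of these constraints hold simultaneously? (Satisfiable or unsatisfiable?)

Unsatisfiable

Constraint 3 makes p odd and constraint 5 makes q odd, so p + q must be even. Constraint 6 says p + q is odd — contradiction.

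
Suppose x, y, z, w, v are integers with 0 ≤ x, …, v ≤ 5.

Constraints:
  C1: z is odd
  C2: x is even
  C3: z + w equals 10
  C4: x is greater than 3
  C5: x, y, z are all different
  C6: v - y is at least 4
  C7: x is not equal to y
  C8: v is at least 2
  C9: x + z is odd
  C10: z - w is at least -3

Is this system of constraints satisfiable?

Satisfiable

Take x = 4, y = 1, z = 5, w = 5, v = 5. Then constraint 3: z + w = 10; constraint 6: v - y = 4; constraint 10: z - w = 0, and every other listed constraint is also met.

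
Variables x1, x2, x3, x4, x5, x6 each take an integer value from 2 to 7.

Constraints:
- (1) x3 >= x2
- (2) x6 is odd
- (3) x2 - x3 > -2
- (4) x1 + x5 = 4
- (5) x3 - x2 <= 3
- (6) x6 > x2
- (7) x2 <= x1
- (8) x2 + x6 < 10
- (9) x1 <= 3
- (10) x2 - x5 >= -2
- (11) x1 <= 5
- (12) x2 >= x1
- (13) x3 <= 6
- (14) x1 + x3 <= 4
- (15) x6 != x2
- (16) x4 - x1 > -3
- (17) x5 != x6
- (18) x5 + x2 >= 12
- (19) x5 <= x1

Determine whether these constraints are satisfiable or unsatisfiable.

Unsatisfiable

From constraints 11 and 19: x5 ≤ x1 ≤ 5. From constraints 1 and 13: x2 ≤ x3 ≤ 6. Hence x5 + x2 ≤ 11. But constraint 18 requires x5 + x2 ≥ 12, and 12 > 11. Contradiction.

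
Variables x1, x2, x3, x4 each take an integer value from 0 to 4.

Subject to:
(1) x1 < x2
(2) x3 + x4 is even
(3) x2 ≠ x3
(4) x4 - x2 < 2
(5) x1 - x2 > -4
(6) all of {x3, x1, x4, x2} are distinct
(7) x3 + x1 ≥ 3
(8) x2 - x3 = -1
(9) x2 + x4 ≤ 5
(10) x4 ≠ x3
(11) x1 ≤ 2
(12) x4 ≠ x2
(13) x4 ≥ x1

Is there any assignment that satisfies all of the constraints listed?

Satisfiable

Try x1 = 0, x2 = 3, x3 = 4, x4 = 2.
Check constraint 4: x4 - x2 = -1; constraint 5: x1 - x2 = -3. The remaining constraints are straightforward to verify.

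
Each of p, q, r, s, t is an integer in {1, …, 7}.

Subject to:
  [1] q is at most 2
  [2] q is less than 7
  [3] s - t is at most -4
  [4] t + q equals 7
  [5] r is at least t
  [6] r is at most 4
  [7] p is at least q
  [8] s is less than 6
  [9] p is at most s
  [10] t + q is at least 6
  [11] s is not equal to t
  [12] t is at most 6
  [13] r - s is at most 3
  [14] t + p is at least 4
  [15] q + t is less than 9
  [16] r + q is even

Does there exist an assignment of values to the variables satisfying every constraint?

Unsatisfiable

From constraints 5 and 6: t ≤ r ≤ 4. From constraint 1: q ≤ 2. Hence t + q ≤ 6. But constraint 4 requires t + q = 7, and 7 > 6. Contradiction.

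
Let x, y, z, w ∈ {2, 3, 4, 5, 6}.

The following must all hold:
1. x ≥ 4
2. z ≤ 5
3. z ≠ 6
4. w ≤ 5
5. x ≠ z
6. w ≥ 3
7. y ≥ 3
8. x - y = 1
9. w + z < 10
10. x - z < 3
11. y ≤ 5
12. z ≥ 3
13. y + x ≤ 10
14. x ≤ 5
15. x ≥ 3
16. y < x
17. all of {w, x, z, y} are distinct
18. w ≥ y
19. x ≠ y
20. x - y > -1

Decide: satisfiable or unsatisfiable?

Constraints 2, 4, 6, 7, 11, 12, 14, and 15 confine each of w, x, z, y to the 3 values {3, …, 5}.
Constraint 17 requires all 4 of them to be distinct, but only 3 values are available — impossible by the pigeonhole principle.

Unsatisfiable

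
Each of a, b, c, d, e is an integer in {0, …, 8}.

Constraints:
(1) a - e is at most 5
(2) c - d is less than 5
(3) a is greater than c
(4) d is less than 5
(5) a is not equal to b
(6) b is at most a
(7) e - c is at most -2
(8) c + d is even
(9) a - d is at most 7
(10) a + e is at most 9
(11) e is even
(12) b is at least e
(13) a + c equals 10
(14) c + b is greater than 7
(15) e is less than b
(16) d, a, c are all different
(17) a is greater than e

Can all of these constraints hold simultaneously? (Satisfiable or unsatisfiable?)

Satisfiable

The assignment a = 6, b = 4, c = 4, d = 2, e = 2 works:
  constraint 1 holds since a - e = 4.
  constraint 2 holds since c - d = 2.
  constraint 7 holds since e - c = -2.
The rest check out directly.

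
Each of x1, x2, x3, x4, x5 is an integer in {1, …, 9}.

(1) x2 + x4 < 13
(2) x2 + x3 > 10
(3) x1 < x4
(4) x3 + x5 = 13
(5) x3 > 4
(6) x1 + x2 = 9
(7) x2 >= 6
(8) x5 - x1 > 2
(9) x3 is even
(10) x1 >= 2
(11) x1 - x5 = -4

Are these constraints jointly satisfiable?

Satisfiable

One satisfying assignment is x1 = 3, x2 = 6, x3 = 6, x4 = 5, x5 = 7.
For the less obvious constraints — constraint 1: x2 + x4 = 11; constraint 2: x2 + x3 = 12; constraint 4: x3 + x5 = 13 — and the others hold by inspection.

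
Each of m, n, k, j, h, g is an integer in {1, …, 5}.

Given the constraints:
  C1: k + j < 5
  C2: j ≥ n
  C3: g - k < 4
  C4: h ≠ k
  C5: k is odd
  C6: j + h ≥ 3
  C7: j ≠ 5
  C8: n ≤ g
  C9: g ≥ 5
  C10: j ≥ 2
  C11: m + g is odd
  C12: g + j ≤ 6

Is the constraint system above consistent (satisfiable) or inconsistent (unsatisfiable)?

Unsatisfiable

From constraint 9: g ≥ 5. From constraint 10: j ≥ 2. Hence g + j ≥ 7. But constraint 12 requires g + j ≤ 6, and 6 < 7. Contradiction.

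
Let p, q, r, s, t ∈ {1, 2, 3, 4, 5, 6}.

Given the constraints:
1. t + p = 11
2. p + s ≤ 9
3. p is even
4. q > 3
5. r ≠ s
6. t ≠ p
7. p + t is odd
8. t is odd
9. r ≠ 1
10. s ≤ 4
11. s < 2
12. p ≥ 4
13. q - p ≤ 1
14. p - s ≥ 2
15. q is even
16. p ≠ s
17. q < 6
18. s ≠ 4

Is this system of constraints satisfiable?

Try p = 6, q = 4, r = 6, s = 1, t = 5.
Check constraint 1: t + p = 11; constraint 2: p + s = 7; constraint 13: q - p = -2. The remaining constraints are straightforward to verify.

Satisfiable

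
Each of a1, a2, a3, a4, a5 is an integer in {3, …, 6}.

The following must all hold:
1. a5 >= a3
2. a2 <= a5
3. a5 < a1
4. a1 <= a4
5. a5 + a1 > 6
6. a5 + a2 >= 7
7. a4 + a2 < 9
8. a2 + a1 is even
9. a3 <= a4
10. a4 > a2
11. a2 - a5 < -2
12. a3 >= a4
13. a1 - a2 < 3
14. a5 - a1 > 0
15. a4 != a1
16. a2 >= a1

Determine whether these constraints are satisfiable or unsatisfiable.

Constraints 1, 3, 10, 12, and 16 give a5 < a1, a1 ≤ a2, a2 < a4, a4 ≤ a3, a3 ≤ a5. Chaining: a5 < a1 ≤ a2 < a4 ≤ a3 ≤ a5, which forces a5 < a5 — impossible.

Unsatisfiable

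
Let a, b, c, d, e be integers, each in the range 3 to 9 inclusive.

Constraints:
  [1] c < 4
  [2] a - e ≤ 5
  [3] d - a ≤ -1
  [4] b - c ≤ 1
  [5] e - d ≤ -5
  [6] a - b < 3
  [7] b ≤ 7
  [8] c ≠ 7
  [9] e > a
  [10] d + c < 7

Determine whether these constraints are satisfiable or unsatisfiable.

Constraints 2, 3, and 5 give d − e ≥ 5, e − a ≥ -5, a − d ≥ 1.
Adding all 3 inequalities: the left sides telescope to 0, and the right sides sum to 5 + (-5) + 1 = 1. So 0 ≥ 1, which is false.

Unsatisfiable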